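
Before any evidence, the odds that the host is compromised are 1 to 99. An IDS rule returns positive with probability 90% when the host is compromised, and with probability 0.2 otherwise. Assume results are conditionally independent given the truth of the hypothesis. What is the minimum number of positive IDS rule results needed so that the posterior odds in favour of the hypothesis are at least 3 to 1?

4

Prior odds = 1/99.
Likelihood ratio of a positive result = 0.9/0.2 = 4.5.
Target odds = 3.
Need (1/99) × 4.5ⁿ ≥ 3, i.e. 4.5ⁿ ≥ 297.
4.5³ = 91.125 falls short of 297 but 4.5⁴ = 410.0625 reaches it, so n = 4.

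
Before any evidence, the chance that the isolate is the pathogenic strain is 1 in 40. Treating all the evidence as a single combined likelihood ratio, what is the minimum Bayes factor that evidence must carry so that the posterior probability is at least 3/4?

117

Prior odds = 0.025/0.975 = 1/39.
Target odds = 0.75/0.25 = 3.
Required Bayes factor = 3 ÷ (1/39) = 117.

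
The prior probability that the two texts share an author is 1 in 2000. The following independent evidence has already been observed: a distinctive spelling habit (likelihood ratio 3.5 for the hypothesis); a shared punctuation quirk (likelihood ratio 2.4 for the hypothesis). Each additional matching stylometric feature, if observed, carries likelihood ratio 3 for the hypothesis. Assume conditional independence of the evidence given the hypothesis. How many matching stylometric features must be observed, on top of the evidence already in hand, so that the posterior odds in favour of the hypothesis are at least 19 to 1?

8

Prior odds = 0.0005/0.9995 = 1/1999.
Combined Bayes factor of the evidence already in hand = 3.5 × 2.4 = 8.4.
Odds after that evidence = (1/1999) × 8.4 = 42/9995.
Target odds = 19.
Need 3ⁿ ≥ 19 ÷ (42/9995) = 189905/42.
3⁷ = 2187 falls short of 189905/42 but 3⁸ = 6561 reaches it, so n = 8.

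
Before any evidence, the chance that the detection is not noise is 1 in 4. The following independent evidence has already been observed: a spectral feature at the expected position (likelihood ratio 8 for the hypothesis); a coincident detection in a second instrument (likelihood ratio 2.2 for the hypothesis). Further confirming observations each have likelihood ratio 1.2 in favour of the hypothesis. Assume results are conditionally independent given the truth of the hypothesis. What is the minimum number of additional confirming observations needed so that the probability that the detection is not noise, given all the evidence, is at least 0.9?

3

Prior odds = 0.25/0.75 = 1/3.
Combined Bayes factor of the evidence already in hand = 8 × 2.2 = 17.6.
Odds after that evidence = (1/3) × 17.6 = 88/15.
Target odds = 0.9/0.1 = 9.
Need 1.2ⁿ ≥ 9 ÷ (88/15) = 135/88.
1.2² = 1.44 falls short of 135/88 but 1.2³ = 1.728 reaches it, so n = 3.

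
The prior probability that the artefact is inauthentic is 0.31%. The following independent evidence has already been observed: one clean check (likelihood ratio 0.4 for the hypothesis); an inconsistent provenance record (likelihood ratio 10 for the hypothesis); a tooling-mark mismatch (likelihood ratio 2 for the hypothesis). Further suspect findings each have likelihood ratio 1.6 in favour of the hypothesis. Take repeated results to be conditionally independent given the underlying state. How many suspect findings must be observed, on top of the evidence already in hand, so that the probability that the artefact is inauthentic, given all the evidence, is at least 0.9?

13

Prior odds = 0.0031/0.9969 = 31/9969.
Combined Bayes factor of the evidence already in hand = 0.4 × 10 × 2 = 8.
Odds after that evidence = (31/9969) × 8 = 248/9969.
Target odds = 0.9/0.1 = 9.
Need 1.6ⁿ ≥ 9 ÷ (248/9969) = 89721/248.
1.6¹² ≈281.475 falls short of 89721/248 but 1.6¹³ ≈450.36 reaches it, so n = 13.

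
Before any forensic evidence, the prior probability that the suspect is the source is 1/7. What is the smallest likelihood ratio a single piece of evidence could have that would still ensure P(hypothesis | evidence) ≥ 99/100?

Prior odds = (1/7)/(6/7) = 1/6.
Target odds = 0.99/0.01 = 99.
Required Bayes factor = 99 ÷ (1/6) = 594.

594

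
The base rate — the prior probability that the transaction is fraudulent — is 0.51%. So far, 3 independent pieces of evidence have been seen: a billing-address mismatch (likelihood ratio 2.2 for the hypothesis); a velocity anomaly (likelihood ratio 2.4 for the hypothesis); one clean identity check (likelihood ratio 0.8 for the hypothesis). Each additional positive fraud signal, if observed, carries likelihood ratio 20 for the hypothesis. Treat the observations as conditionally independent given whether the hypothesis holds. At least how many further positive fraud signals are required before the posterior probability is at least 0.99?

3

Prior odds = 0.0051/0.9949 = 51/9949.
Combined Bayes factor of the evidence already in hand = 2.2 × 2.4 × 0.8 = 4.224.
Odds after that evidence = (51/9949) × 4.224 = 26928/1243625.
Target odds = 0.99/0.01 = 99.
Need 20ⁿ ≥ 99 ÷ (26928/1243625) = 1243625/272.
20² = 400 falls short of 1243625/272 but 20³ = 8000 reaches it, so n = 3.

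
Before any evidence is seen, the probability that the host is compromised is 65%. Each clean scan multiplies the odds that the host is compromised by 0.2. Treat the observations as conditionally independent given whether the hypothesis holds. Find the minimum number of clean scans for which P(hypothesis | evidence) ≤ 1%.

4

Prior odds: 0.65 ÷ 0.35 = 13/7.
Likelihood ratio per clean scan = 0.2.
Target odds: 0.01 ÷ 0.99 = 1/99.
Require 0.2ⁿ ≤ 1/99 ÷ (13/7) = 7/1287.
0.2³ = 0.008 is still above 7/1287 but 0.2⁴ = 0.0016 is at or below it, so n = 4.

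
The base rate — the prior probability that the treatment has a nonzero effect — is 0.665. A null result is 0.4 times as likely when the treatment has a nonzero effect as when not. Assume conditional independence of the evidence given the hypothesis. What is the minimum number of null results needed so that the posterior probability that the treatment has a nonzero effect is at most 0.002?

Prior odds = 0.665/0.335 = 133/67.
Likelihood ratio per null result = 0.4.
Target posterior odds = 0.002/0.998 = 1/499.
Require 0.4ⁿ ≤ 1/499 ÷ (133/67) = 67/66367.
0.4⁷ = 128/78125 is still above 67/66367 but 0.4⁸ = 256/390625 is at or below it, so n = 8.

8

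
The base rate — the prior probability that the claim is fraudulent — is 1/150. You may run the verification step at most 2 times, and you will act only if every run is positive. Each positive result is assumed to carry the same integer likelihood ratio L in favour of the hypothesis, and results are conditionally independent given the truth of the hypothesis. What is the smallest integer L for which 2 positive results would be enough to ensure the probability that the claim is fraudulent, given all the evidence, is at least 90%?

Prior odds = (1/150)/(149/150) = 1/149.
Target odds = 0.9/0.1 = 9.
Need L² ≥ 9 ÷ (1/149) = 1341.
36² = 1296 < 1341 ≤ 1369 = 37², so L = 37.

37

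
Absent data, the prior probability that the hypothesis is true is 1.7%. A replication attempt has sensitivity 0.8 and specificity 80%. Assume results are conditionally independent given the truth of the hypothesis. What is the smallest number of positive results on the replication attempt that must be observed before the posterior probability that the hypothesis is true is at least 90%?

Prior odds = 0.017/0.983 = 17/983.
False-positive rate = 1 − 0.8 = 0.2; likelihood ratio of a positive = 0.8/0.2 = 4.
Target odds: 0.9 ÷ 0.1 = 9.
Need (17/983) × 4ⁿ ≥ 9, i.e. 4ⁿ ≥ 8847/17.
4⁴ = 256 falls short of 8847/17 but 4⁵ = 1024 reaches it, so n = 5.

5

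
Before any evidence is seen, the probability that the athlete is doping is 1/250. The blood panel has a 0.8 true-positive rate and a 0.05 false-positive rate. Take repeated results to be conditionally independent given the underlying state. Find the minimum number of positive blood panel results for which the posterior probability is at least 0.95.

Prior odds = 0.004/0.996 = 1/249.
Likelihood ratio of a positive result = 0.8/0.05 = 16.
Target odds: 0.95 ÷ 0.05 = 19.
Need (1/249) × 16ⁿ ≥ 19, i.e. 16ⁿ ≥ 4731.
16³ = 4096 falls short of 4731 but 16⁴ = 65536 reaches it, so n = 4.

4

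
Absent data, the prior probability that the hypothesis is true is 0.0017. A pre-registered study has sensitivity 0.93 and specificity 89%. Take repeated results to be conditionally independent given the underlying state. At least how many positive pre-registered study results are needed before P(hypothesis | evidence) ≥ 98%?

Prior odds = 0.0017/0.9983 = 17/9983.
False-positive rate = 1 − 0.89 = 0.11; likelihood ratio of a positive = 0.93/0.11 = 93/11.
Target odds: 0.98 ÷ 0.02 = 49.
Require (93/11)ⁿ ≥ 49 ÷ (17/9983) = 489167/17.
(93/11)⁴ = 74805201/14641 falls short of 489167/17 but (93/11)⁵ ≈43196.8 reaches it, so n = 5.

5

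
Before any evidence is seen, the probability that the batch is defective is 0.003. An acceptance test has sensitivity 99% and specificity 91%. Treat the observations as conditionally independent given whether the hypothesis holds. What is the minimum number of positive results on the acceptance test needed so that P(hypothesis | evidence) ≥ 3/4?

3

Prior odds: 0.003 ÷ 0.997 = 3/997.
False-positive rate = 1 − 0.91 = 0.09; likelihood ratio of a positive = 0.99/0.09 = 11.
Target odds: 0.75 ÷ 0.25 = 3.
Need (3/997) × 11ⁿ ≥ 3, i.e. 11ⁿ ≥ 997.
11² = 121 falls short of 997 but 11³ = 1331 reaches it, so n = 3.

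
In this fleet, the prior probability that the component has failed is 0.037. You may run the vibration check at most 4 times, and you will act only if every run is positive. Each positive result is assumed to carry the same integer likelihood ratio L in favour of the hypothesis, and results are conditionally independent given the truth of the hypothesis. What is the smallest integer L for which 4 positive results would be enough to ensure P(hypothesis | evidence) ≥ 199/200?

Prior odds = 0.037/0.963 = 37/963.
Target odds = 0.995/0.005 = 199.
Need L⁴ ≥ 199 ÷ (37/963) = 191637/37.
8⁴ = 4096 < 191637/37 ≤ 6561 = 9⁴, so L = 9.

9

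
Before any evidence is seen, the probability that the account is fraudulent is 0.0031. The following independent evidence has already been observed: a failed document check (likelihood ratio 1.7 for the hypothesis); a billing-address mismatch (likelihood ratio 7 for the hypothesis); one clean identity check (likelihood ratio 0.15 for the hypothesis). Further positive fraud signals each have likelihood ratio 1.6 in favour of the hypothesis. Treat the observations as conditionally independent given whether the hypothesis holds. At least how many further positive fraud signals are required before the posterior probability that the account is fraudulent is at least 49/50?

20

Prior odds = 0.0031/0.9969 = 31/9969.
Combined Bayes factor of the evidence already in hand = 1.7 × 7 × 0.15 = 1.785.
Odds after that evidence = (31/9969) × 1.785 = 3689/664600.
Target odds = 0.98/0.02 = 49.
Need 1.6ⁿ ≥ 49 ÷ (3689/664600) = 4652200/527.
1.6¹⁹ ≈7555.79 falls short of 4652200/527 but 1.6²⁰ ≈12089.3 reaches it, so n = 20.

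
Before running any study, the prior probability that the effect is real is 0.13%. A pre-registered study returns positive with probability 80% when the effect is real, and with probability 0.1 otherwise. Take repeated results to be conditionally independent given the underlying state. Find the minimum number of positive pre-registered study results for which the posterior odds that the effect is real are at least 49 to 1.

6

Prior odds: 0.0013 ÷ 0.9987 = 13/9987.
Likelihood ratio of a positive result = 0.8/0.1 = 8.
Target odds = 49.
Need (13/9987) × 8ⁿ ≥ 49, i.e. 8ⁿ ≥ 489363/13.
8⁵ = 32768 falls short of 489363/13 but 8⁶ = 262144 reaches it, so n = 6.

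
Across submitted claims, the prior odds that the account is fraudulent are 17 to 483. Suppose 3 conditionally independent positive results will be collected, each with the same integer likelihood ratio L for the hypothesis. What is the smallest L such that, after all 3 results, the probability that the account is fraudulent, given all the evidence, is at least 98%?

Prior odds = 17/483.
Target odds = 0.98/0.02 = 49.
Need L³ ≥ 49 ÷ (17/483) = 23667/17.
11³ = 1331 < 23667/17 ≤ 1728 = 12³, so L = 12.

12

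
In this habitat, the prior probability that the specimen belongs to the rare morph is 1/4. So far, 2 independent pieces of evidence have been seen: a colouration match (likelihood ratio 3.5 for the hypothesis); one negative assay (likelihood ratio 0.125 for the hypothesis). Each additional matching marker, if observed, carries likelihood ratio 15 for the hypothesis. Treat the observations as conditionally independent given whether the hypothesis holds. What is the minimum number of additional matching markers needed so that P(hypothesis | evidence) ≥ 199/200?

Prior odds = 0.25/0.75 = 1/3.
Combined Bayes factor of the evidence already in hand = 3.5 × 0.125 = 0.4375.
Odds after that evidence = (1/3) × 0.4375 = 7/48.
Target odds = 0.995/0.005 = 199.
Need 15ⁿ ≥ 199 ÷ (7/48) = 9552/7.
15² = 225 falls short of 9552/7 but 15³ = 3375 reaches it, so n = 3.

3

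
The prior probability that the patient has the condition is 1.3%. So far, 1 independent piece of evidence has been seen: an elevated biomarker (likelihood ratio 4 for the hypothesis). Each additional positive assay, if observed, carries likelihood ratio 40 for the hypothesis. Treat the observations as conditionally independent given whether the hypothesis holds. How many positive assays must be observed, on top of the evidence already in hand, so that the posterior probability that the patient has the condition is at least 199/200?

Prior odds = 0.013/0.987 = 13/987.
Bayes factor of the evidence already in hand = 4.
Odds after that evidence = (13/987) × 4 = 52/987.
Target odds = 0.995/0.005 = 199.
Need 40ⁿ ≥ 199 ÷ (52/987) = 196413/52.
40² = 1600 falls short of 196413/52 but 40³ = 64000 reaches it, so n = 3.

3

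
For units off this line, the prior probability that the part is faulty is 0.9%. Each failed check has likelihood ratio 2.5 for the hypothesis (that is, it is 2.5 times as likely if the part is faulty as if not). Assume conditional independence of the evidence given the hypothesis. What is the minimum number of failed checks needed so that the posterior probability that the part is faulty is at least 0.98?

Prior odds: 0.009 ÷ 0.991 = 9/991.
Likelihood ratio per failed check = 2.5.
Target posterior odds = 0.98/0.02 = 49.
Require 2.5ⁿ ≥ 49 ÷ (9/991) = 48559/9.
2.5⁹ = 1953125/512 falls short of 48559/9 but 2.5¹⁰ = 9765625/1024 reaches it, so n = 10.

10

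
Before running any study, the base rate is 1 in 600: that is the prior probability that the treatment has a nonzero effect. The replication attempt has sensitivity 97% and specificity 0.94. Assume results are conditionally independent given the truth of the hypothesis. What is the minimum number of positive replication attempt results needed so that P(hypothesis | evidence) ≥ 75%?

Prior odds: (1/600) ÷ (599/600) = 1/599.
False-positive rate = 1 − 0.94 = 0.06; likelihood ratio of a positive = 0.97/0.06 = 97/6.
Target posterior odds = 0.75/0.25 = 3.
Need (1/599) × (97/6)ⁿ ≥ 3, i.e. (97/6)ⁿ ≥ 1797.
(97/6)² = 9409/36 falls short of 1797 but (97/6)³ = 912673/216 reaches it, so n = 3.

3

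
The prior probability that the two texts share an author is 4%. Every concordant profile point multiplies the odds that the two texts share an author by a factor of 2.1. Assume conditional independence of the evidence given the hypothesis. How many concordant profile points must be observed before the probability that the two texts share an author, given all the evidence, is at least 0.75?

Prior odds = 0.04/0.96 = 1/24.
Likelihood ratio per concordant profile point = 2.1.
Target odds: 0.75 ÷ 0.25 = 3.
Need (1/24) × 2.1ⁿ ≥ 3, i.e. 2.1ⁿ ≥ 72.
2.1⁵ = 4084101/100000 falls short of 72 but 2.1⁶ = 85766121/1000000 reaches it, so n = 6.

6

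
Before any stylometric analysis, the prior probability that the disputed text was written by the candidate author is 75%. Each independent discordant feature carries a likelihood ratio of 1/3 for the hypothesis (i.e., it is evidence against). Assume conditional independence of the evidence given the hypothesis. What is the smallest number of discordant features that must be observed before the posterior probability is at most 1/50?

5

Prior odds = 0.75/0.25 = 3.
Likelihood ratio per discordant feature = 1/3.
Target odds: 0.02 ÷ 0.98 = 1/49.
Need 3 × (1/3)ⁿ ≤ 1/49, i.e. (1/3)ⁿ ≤ 1/147.
(1/3)⁴ = 1/81 is still above 1/147 but (1/3)⁵ = 1/243 is at or below it, so n = 5.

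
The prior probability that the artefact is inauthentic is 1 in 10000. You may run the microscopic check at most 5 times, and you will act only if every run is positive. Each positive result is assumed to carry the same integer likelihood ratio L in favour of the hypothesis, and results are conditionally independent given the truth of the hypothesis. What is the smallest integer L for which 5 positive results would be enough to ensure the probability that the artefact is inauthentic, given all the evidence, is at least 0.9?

10

Prior odds = 0.0001/0.9999 = 1/9999.
Target odds = 0.9/0.1 = 9.
Need L⁵ ≥ 9 ÷ (1/9999) = 89991.
9⁵ = 59049 < 89991 ≤ 100000 = 10⁵, so L = 10.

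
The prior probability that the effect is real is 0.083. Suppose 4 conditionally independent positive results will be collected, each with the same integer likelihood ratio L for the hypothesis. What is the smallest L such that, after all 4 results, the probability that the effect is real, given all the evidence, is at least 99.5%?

Prior odds = 0.083/0.917 = 83/917.
Target odds = 0.995/0.005 = 199.
Need L⁴ ≥ 199 ÷ (83/917) = 182483/83.
6⁴ = 1296 < 182483/83 ≤ 2401 = 7⁴, so L = 7.

7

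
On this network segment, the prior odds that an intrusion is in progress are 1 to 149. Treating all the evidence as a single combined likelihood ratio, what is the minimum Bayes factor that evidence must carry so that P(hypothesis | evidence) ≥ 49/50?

Prior odds = 1/149.
Target odds = 0.98/0.02 = 49.
Required Bayes factor = 49 ÷ (1/149) = 7301.

7301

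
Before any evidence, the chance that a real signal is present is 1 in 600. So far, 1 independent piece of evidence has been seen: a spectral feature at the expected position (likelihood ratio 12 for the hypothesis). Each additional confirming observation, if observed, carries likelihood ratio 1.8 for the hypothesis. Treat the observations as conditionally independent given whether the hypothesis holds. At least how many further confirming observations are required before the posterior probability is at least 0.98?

Prior odds = (1/600)/(599/600) = 1/599.
Bayes factor of the evidence already in hand = 12.
Odds after that evidence = (1/599) × 12 = 12/599.
Target odds = 0.98/0.02 = 49.
Need 1.8ⁿ ≥ 49 ÷ (12/599) = 29351/12.
1.8¹³ ≈2082.3 falls short of 29351/12 but 1.8¹⁴ ≈3748.13 reaches it, so n = 14.

14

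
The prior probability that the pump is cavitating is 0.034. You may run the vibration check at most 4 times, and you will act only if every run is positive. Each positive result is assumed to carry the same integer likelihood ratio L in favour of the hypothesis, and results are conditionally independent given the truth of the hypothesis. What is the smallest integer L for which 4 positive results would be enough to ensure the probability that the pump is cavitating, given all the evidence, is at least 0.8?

4

Prior odds = 0.034/0.966 = 17/483.
Target odds = 0.8/0.2 = 4.
Need L⁴ ≥ 4 ÷ (17/483) = 1932/17.
3⁴ = 81 < 1932/17 ≤ 256 = 4⁴, so L = 4.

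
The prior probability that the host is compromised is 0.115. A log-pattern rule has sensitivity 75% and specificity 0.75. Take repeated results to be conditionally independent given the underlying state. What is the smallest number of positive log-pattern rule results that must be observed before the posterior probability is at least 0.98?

6

Prior odds = 0.115/0.885 = 23/177.
False-positive rate = 1 − 0.75 = 0.25; likelihood ratio of a positive = 0.75/0.25 = 3.
Target posterior odds = 0.98/0.02 = 49.
Need (23/177) × 3ⁿ ≥ 49, i.e. 3ⁿ ≥ 8673/23.
3⁵ = 243 falls short of 8673/23 but 3⁶ = 729 reaches it, so n = 6.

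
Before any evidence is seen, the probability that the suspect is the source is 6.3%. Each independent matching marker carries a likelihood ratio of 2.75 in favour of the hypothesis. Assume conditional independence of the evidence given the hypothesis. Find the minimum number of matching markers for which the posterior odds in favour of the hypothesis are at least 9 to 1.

5

Prior odds = 0.063/0.937 = 63/937.
Likelihood ratio per matching marker = 2.75.
Target odds = 9.
Require 2.75ⁿ ≥ 9 ÷ (63/937) = 937/7.
2.75⁴ = 57.19140625 falls short of 937/7 but 2.75⁵ = 161051/1024 reaches it, so n = 5.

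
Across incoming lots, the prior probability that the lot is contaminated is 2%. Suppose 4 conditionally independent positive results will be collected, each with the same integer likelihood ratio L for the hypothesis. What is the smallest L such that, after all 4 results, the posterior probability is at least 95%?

6

Prior odds = 0.02/0.98 = 1/49.
Target odds = 0.95/0.05 = 19.
Need L⁴ ≥ 19 ÷ (1/49) = 931.
5⁴ = 625 < 931 ≤ 1296 = 6⁴, so L = 6.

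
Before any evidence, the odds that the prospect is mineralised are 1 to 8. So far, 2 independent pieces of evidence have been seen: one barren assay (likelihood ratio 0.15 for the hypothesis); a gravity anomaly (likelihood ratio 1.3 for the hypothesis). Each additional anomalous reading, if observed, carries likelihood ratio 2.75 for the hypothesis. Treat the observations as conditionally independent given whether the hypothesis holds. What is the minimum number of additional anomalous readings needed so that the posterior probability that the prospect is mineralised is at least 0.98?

Prior odds = 0.125.
Combined Bayes factor of the evidence already in hand = 0.15 × 1.3 = 0.195.
Odds after that evidence = 0.125 × 0.195 = 0.024375.
Target odds = 0.98/0.02 = 49.
Need 2.75ⁿ ≥ 49 ÷ 0.024375 = 78400/39.
2.75⁷ = 19487171/16384 falls short of 78400/39 but 2.75⁸ = 214358881/65536 reaches it, so n = 8.

8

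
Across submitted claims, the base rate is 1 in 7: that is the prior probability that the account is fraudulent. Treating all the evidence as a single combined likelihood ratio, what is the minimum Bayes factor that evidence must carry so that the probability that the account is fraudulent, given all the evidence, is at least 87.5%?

42

Prior odds = (1/7)/(6/7) = 1/6.
Target odds = 0.875/0.125 = 7.
Required Bayes factor = 7 ÷ (1/6) = 42.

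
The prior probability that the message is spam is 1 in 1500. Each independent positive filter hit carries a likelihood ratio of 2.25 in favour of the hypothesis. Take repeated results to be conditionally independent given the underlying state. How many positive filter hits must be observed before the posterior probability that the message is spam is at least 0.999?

Prior odds: (1/1500) ÷ (1499/1500) = 1/1499.
Likelihood ratio per positive filter hit = 2.25.
Target posterior odds = 0.999/0.001 = 999.
Need (1/1499) × 2.25ⁿ ≥ 999, i.e. 2.25ⁿ ≥ 1497501.
2.25¹⁷ ≈970740 falls short of 1497501 but 2.25¹⁸ ≈2.18416e+06 reaches it, so n = 18.

18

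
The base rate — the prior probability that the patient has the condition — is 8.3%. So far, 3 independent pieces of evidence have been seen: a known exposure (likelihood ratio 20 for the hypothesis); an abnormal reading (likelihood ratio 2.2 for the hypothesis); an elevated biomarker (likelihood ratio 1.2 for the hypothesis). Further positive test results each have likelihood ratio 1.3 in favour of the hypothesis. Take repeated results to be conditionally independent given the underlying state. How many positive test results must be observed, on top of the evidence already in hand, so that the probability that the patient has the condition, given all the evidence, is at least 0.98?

Prior odds = 0.083/0.917 = 83/917.
Combined Bayes factor of the evidence already in hand = 20 × 2.2 × 1.2 = 52.8.
Odds after that evidence = (83/917) × 52.8 = 21912/4585.
Target odds = 0.98/0.02 = 49.
Need 1.3ⁿ ≥ 49 ÷ (21912/4585) = 224665/21912.
1.3⁸ = 815730721/100000000 falls short of 224665/21912 but 1.3⁹ ≈10.6045 reaches it, so n = 9.

9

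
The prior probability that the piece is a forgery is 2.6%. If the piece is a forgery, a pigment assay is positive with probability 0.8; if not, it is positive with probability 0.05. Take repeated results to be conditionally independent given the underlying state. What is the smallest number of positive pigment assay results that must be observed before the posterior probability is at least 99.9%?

Prior odds: 0.026 ÷ 0.974 = 13/487.
Likelihood ratio of a positive = 0.8/0.05 = 16.
Target posterior odds = 0.999/0.001 = 999.
Require 16ⁿ ≥ 999 ÷ (13/487) = 486513/13.
16³ = 4096 falls short of 486513/13 but 16⁴ = 65536 reaches it, so n = 4.

4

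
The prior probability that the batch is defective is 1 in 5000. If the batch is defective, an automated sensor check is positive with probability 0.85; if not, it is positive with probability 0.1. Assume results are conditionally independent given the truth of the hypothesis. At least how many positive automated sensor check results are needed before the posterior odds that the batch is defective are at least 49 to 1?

Prior odds = 0.0002/0.9998 = 1/4999.
Likelihood ratio of a positive = 0.85/0.1 = 8.5.
Target odds = 49.
Need (1/4999) × 8.5ⁿ ≥ 49, i.e. 8.5ⁿ ≥ 244951.
8.5⁵ = 44370.53125 falls short of 244951 but 8.5⁶ = 24137569/64 reaches it, so n = 6.

6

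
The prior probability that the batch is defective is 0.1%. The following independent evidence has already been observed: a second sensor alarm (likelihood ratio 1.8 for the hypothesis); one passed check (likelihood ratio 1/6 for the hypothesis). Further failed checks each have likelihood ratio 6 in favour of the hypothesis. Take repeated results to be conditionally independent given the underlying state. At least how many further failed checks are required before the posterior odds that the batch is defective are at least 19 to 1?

Prior odds = 0.001/0.999 = 1/999.
Combined Bayes factor of the evidence already in hand = 1.8 × (1/6) = 0.3.
Odds after that evidence = (1/999) × 0.3 = 1/3330.
Target odds = 19.
Need 6ⁿ ≥ 19 ÷ (1/3330) = 63270.
6⁶ = 46656 falls short of 63270 but 6⁷ = 279936 reaches it, so n = 7.

7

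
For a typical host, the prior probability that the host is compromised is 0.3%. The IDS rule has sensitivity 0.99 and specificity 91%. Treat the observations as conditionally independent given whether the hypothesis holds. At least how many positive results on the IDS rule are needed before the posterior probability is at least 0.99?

Prior odds = 0.003/0.997 = 3/997.
False-positive rate = 1 − 0.91 = 0.09; likelihood ratio of a positive = 0.99/0.09 = 11.
Target posterior odds = 0.99/0.01 = 99.
Require 11ⁿ ≥ 99 ÷ (3/997) = 32901.
11⁴ = 14641 falls short of 32901 but 11⁵ = 161051 reaches it, so n = 5.

5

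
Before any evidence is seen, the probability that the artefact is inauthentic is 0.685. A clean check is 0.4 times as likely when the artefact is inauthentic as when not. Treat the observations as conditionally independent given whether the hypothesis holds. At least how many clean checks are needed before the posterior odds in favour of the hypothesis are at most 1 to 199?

7

Prior odds: 0.685 ÷ 0.315 = 137/63.
Likelihood ratio per clean check = 0.4.
Target odds = 1/199.
Require 0.4ⁿ ≤ 1/199 ÷ (137/63) = 63/27263.
0.4⁶ = 64/15625 is still above 63/27263 but 0.4⁷ = 128/78125 is at or below it, so n = 7.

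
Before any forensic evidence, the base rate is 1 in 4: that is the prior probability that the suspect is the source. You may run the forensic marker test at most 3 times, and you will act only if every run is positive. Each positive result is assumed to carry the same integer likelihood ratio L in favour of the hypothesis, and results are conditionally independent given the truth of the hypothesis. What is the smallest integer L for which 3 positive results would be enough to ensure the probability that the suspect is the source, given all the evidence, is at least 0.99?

Prior odds = 0.25/0.75 = 1/3.
Target odds = 0.99/0.01 = 99.
Need L³ ≥ 99 ÷ (1/3) = 297.
6³ = 216 < 297 ≤ 343 = 7³, so L = 7.

7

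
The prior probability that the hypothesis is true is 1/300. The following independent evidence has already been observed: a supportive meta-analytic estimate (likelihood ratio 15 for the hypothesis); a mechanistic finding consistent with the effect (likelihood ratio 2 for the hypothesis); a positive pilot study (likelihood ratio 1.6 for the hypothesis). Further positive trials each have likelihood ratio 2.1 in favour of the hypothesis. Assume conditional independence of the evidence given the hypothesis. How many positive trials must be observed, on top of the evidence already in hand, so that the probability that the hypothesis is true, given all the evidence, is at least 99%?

9

Prior odds = (1/300)/(299/300) = 1/299.
Combined Bayes factor of the evidence already in hand = 15 × 2 × 1.6 = 48.
Odds after that evidence = (1/299) × 48 = 48/299.
Target odds = 0.99/0.01 = 99.
Need 2.1ⁿ ≥ 99 ÷ (48/299) = 616.6875.
2.1⁸ ≈378.229 falls short of 616.6875 but 2.1⁹ ≈794.28 reaches it, so n = 9.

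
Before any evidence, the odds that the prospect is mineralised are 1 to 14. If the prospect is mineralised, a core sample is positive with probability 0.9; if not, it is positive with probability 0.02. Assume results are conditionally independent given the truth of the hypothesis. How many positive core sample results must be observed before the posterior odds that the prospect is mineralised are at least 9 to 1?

2

Prior odds = 1/14.
Likelihood ratio of a positive = 0.9/0.02 = 45.
Target odds = 9.
Require 45ⁿ ≥ 9 ÷ (1/14) = 126.
45¹ = 45 falls short of 126 but 45² = 2025 reaches it, so n = 2.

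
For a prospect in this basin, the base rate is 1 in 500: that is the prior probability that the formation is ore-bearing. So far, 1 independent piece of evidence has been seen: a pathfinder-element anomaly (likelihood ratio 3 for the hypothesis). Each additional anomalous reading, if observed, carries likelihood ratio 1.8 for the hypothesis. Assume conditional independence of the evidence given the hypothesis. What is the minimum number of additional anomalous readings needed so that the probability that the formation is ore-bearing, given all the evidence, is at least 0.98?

Prior odds = 0.002/0.998 = 1/499.
Bayes factor of the evidence already in hand = 3.
Odds after that evidence = (1/499) × 3 = 3/499.
Target odds = 0.98/0.02 = 49.
Need 1.8ⁿ ≥ 49 ÷ (3/499) = 24451/3.
1.8¹⁵ ≈6746.64 falls short of 24451/3 but 1.8¹⁶ ≈12144 reaches it, so n = 16.

16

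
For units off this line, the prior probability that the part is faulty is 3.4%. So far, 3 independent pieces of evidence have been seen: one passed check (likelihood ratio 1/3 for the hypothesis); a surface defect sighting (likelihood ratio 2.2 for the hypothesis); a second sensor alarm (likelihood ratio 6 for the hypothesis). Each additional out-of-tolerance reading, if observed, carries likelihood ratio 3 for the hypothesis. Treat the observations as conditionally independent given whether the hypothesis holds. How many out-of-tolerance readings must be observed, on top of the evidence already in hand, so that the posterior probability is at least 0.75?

Prior odds = 0.034/0.966 = 17/483.
Combined Bayes factor of the evidence already in hand = (1/3) × 2.2 × 6 = 4.4.
Odds after that evidence = (17/483) × 4.4 = 374/2415.
Target odds = 0.75/0.25 = 3.
Need 3ⁿ ≥ 3 ÷ (374/2415) = 7245/374.
3² = 9 falls short of 7245/374 but 3³ = 27 reaches it, so n = 3.

3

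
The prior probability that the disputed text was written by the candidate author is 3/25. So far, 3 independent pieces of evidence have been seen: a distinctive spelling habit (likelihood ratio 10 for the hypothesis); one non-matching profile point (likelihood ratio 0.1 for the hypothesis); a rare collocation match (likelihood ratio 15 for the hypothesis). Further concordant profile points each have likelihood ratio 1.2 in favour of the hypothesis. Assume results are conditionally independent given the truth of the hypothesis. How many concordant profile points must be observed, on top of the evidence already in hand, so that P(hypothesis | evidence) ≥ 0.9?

Prior odds = 0.12/0.88 = 3/22.
Combined Bayes factor of the evidence already in hand = 10 × 0.1 × 15 = 15.
Odds after that evidence = (3/22) × 15 = 45/22.
Target odds = 0.9/0.1 = 9.
Need 1.2ⁿ ≥ 9 ÷ (45/22) = 4.4.
1.2⁸ = 1679616/390625 falls short of 4.4 but 1.2⁹ = 10077696/1953125 reaches it, so n = 9.

9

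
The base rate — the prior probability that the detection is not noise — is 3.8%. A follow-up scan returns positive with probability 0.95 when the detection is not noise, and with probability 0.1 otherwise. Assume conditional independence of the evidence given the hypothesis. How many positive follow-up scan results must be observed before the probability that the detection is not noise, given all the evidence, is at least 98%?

Prior odds: 0.038 ÷ 0.962 = 19/481.
Likelihood ratio of a positive result = 0.95/0.1 = 9.5.
Target posterior odds = 0.98/0.02 = 49.
Require 9.5ⁿ ≥ 49 ÷ (19/481) = 23569/19.
9.5³ = 857.375 falls short of 23569/19 but 9.5⁴ = 8145.0625 reaches it, so n = 4.

4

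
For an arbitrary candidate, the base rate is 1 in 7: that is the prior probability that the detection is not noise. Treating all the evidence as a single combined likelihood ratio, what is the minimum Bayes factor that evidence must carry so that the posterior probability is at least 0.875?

Prior odds = (1/7)/(6/7) = 1/6.
Target odds = 0.875/0.125 = 7.
Required Bayes factor = 7 ÷ (1/6) = 42.

42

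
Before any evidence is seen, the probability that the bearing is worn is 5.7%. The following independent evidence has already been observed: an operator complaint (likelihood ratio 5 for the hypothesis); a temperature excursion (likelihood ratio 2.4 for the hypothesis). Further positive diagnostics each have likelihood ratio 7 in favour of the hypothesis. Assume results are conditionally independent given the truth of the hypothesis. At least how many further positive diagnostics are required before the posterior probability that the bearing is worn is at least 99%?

Prior odds = 0.057/0.943 = 57/943.
Combined Bayes factor of the evidence already in hand = 5 × 2.4 = 12.
Odds after that evidence = (57/943) × 12 = 684/943.
Target odds = 0.99/0.01 = 99.
Need 7ⁿ ≥ 99 ÷ (684/943) = 10373/76.
7² = 49 falls short of 10373/76 but 7³ = 343 reaches it, so n = 3.

3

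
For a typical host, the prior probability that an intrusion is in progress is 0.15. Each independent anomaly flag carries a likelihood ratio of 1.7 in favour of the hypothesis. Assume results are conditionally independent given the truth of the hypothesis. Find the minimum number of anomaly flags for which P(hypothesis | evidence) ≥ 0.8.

Prior odds: 0.15 ÷ 0.85 = 3/17.
Likelihood ratio per anomaly flag = 1.7.
Target odds: 0.8 ÷ 0.2 = 4.
Need (3/17) × 1.7ⁿ ≥ 4, i.e. 1.7ⁿ ≥ 68/3.
1.7⁵ = 1419857/100000 falls short of 68/3 but 1.7⁶ = 24137569/1000000 reaches it, so n = 6.

6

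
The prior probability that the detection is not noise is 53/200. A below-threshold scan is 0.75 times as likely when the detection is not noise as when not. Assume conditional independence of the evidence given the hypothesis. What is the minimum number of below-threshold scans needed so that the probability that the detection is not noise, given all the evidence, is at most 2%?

Prior odds = 0.265/0.735 = 53/147.
Likelihood ratio per below-threshold scan = 0.75.
Target odds: 0.02 ÷ 0.98 = 1/49.
Need (53/147) × 0.75ⁿ ≤ 1/49, i.e. 0.75ⁿ ≤ 3/53.
0.75⁹ = 19683/262144 is still above 3/53 but 0.75¹⁰ = 59049/1048576 is at or below it, so n = 10.

10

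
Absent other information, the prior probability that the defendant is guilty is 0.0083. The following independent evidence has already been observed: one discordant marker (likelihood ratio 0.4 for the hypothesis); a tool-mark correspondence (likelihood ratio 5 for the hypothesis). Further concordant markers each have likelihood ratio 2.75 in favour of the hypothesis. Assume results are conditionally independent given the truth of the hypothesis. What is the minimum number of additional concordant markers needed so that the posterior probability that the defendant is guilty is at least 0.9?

7

Prior odds = 0.0083/0.9917 = 83/9917.
Combined Bayes factor of the evidence already in hand = 0.4 × 5 = 2.
Odds after that evidence = (83/9917) × 2 = 166/9917.
Target odds = 0.9/0.1 = 9.
Need 2.75ⁿ ≥ 9 ÷ (166/9917) = 89253/166.
2.75⁶ = 1771561/4096 falls short of 89253/166 but 2.75⁷ = 19487171/16384 reaches it, so n = 7.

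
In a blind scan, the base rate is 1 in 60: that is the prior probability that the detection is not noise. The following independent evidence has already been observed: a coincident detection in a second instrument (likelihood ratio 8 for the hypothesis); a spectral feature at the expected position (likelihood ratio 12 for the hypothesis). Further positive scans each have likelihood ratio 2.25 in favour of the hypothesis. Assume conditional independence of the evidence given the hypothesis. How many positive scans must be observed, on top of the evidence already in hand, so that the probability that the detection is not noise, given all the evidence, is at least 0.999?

8

Prior odds = (1/60)/(59/60) = 1/59.
Combined Bayes factor of the evidence already in hand = 8 × 12 = 96.
Odds after that evidence = (1/59) × 96 = 96/59.
Target odds = 0.999/0.001 = 999.
Need 2.25ⁿ ≥ 999 ÷ (96/59) = 613.96875.
2.25⁷ = 4782969/16384 falls short of 613.96875 but 2.25⁸ = 43046721/65536 reaches it, so n = 8.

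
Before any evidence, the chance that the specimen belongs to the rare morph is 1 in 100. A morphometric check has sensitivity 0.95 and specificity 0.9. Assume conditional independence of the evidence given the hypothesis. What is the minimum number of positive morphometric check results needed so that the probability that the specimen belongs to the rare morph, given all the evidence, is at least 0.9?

Prior odds: 0.01 ÷ 0.99 = 1/99.
False-positive rate = 1 − 0.9 = 0.1; likelihood ratio of a positive = 0.95/0.1 = 9.5.
Target odds: 0.9 ÷ 0.1 = 9.
Need (1/99) × 9.5ⁿ ≥ 9, i.e. 9.5ⁿ ≥ 891.
9.5³ = 857.375 falls short of 891 but 9.5⁴ = 8145.0625 reaches it, so n = 4.

4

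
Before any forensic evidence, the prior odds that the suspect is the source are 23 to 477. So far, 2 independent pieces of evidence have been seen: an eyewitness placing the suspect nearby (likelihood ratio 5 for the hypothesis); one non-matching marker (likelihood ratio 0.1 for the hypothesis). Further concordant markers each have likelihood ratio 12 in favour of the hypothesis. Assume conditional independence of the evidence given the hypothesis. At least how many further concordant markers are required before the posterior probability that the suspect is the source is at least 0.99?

4

Prior odds = 23/477.
Combined Bayes factor of the evidence already in hand = 5 × 0.1 = 0.5.
Odds after that evidence = (23/477) × 0.5 = 23/954.
Target odds = 0.99/0.01 = 99.
Need 12ⁿ ≥ 99 ÷ (23/954) = 94446/23.
12³ = 1728 falls short of 94446/23 but 12⁴ = 20736 reaches it, so n = 4.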